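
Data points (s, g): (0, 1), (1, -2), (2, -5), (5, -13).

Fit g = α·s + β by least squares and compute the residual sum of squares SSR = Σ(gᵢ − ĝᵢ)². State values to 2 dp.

Forming XᵀX = [[30, 8]; [8, 4]] and Xᵀg = [-77, -19]ᵀ gives XᵀX·[α, β]ᵀ = Xᵀg.
Δ = 30·4 − 8² = 56.
α = ((-77)·4 − 8·(-19))/56 = -39/14; β = (30·(-19) − 8·(-77))/56 = 23/28.
Residuals: 5/28, -1/28, -1/4, 3/28; SSR = 3/28.

SSR = 0.11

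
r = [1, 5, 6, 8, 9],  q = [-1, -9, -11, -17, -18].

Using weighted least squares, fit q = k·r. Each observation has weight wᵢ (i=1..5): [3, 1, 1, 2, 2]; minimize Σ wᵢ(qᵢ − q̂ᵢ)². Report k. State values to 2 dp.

k = -2.01

With design matrix A, AᵀWA = [[354]] and AᵀWq = [-710]ᵀ.
Hence k = -710 / 354 ≈ -2.00565.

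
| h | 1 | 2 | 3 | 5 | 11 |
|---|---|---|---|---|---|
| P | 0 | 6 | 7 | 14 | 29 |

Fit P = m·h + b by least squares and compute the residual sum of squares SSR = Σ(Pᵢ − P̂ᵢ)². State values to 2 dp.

Normal-equation sums: Σh·h = 160, Σh = 22, Σ1 = 5.
And Σh·P = 422, ΣP = 56.
Normal equations: [[160, 22]; [22, 5]]·[m, b]ᵀ = [422, 56]ᵀ.
Δ = 160·5 − 22² = 316.
m = (422·5 − 22·56)/316 = 439/158; b = (160·56 − 22·422)/316 = -81/79.
Residuals: -277/158, 116/79, -49/158, 179/158, -85/158; SSR = 545/79.

SSR = 6.90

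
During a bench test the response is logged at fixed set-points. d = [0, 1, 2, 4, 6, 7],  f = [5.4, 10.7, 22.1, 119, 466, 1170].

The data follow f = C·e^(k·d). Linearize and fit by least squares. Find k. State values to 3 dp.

k = 0.768

Linearized form: ln f = k·d + ln C. From the 6 transformed points,
Over the data: Σd = 20.0000, Σ(d)² = 106.0000, Σln f = 25.1403, Σd·ln f = 113.9963.
Normal system: [[106.0000, 20.0000]; [20.0000, 6]]·[k, ln C]ᵀ = [113.9963, 25.1403]ᵀ.
Slope k = (n·Σd·ln f − Σd·Σln f)/(n·Σ(d)² − (Σd)²) = (6·113.9963 − 20.0000·25.1403)/236.0000 = 0.76768; ln C = (Σln f − k·Σd)/n = 1.63112.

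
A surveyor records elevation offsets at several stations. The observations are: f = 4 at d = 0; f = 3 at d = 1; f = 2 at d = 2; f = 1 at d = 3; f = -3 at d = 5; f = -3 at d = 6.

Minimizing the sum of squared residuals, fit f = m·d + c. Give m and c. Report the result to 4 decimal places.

With design matrix A, AᵀA = [[75, 17]; [17, 6]] and Aᵀf = [-23, 4]ᵀ.
Δ = 75·6 − 17² = 161.
m = ((-23)·6 − 17·4)/161 = -206/161; c = (75·4 − 17·(-23))/161 = 691/161.

m = -1.2795, c = 4.2919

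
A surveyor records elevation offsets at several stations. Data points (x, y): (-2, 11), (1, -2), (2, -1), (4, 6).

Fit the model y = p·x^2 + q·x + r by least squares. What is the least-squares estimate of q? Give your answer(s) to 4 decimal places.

q = -3.0800

From the data, Σx^2·x^2 = 289, Σx^2·x = 65, Σx^2 = 25, Σx·x = 25, Σx = 5, Σ1 = 4.
Right-hand side: Σx^2·y = 134, Σx·y = -2, Σy = 14.
So AᵀA·[p, q, r]ᵀ = Aᵀy: [[289, 65, 25]; [65, 25, 5]; [25, 5, 4]]·[p, q, r]ᵀ = [134, -2, 14]ᵀ.
Row-reducing yields p = 17/15, q = -77/25, r = 4/15.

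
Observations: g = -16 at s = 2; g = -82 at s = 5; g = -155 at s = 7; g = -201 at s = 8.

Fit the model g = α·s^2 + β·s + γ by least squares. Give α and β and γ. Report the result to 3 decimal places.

Entries of XᵀX: Σs^2·s^2 = 7138, Σs^2·s = 988, Σs^2 = 142, Σs·s = 142, Σs = 22, Σ1 = 4.
And Σs^2·g = -22573, Σs·g = -3135, Σg = -454.
Solving the 3×3 system (Gaussian elimination) gives α = -65/22, β = -83/66, γ = -56/33.

α = -2.955, β = -1.258, γ = -1.697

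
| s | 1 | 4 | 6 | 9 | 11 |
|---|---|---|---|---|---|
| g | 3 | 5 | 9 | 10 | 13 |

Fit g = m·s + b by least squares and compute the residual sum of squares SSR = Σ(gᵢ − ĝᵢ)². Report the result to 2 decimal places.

With design matrix X, XᵀX = [[255, 31]; [31, 5]] and Xᵀg = [310, 40]ᵀ.
Eliminating b: 5·(row 1) − 31·(row 2) gives 314·m = 5·310 − 31·40 = 310, so m = 155/157.
Then b = (40 − 31·(155/157))/5 = 295/157.
Residuals: 21/157, -130/157, 188/157, -120/157, 41/157; SSR = 438/157.

SSR = 2.79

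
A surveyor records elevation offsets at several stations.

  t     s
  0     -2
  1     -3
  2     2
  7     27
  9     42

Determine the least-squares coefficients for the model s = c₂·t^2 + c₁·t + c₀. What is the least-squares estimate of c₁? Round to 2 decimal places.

Forming MᵀM = [[8979, 1081, 135]; [1081, 135, 19]; [135, 19, 5]] and Mᵀs = [4730, 568, 66]ᵀ gives MᵀM·[c₂, c₁, c₀]ᵀ = Mᵀs.
Inverting the 3×3 Gram matrix, [c₂, c₁, c₀]ᵀ = [6206/15439, 21851/15439, -46801/15439]ᵀ.

c₁ = 1.42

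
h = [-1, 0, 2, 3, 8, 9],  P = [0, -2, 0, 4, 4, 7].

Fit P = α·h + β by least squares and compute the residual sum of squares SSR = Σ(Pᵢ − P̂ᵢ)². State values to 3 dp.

Normal-equation sums: Σh·h = 159, Σh = 21, Σ1 = 6.
For XᵀP: Σh·P = 107, ΣP = 13.
Δ = 159·6 − 21² = 513.
α = (107·6 − 21·13)/513 = 41/57; β = (159·13 − 21·107)/513 = -20/57.
Residuals: 61/57, -94/57, -62/57, 125/57, -80/57, 50/57; SSR = 718/57.

SSR = 12.596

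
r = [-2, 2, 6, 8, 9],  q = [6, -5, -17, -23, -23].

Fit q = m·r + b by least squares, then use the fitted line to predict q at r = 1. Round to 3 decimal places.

q̂ = -2.457

Forming XᵀX = [[189, 23]; [23, 5]] and Xᵀq = [-515, -62]ᵀ gives XᵀX·[m, b]ᵀ = Xᵀq.
Determinant 189·5 − 23² = 416.
m = ((-515)·5 − 23·(-62))/416 = -1149/416; b = (189·(-62) − 23·(-515))/416 = 127/416.
At r = 1: q̂ = (-1149/416)·(1) + (127/416)·(1) = -511/208.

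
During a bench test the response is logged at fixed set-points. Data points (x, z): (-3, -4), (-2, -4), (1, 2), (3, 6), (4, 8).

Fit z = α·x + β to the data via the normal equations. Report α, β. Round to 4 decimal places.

MᵀM·[α, β]ᵀ = Mᵀz reads: 39·α + 3·β = 72;  3·α + 5·β = 8.
(Σx·x = 39, Σx = 3, Σ1 = 5, Σx·z = 72, Σz = 8.)
Δ = 39·5 − 3² = 186.
α = (72·5 − 3·8)/186 = 56/31; β = (39·8 − 3·72)/186 = 16/31.

α = 1.8065, β = 0.5161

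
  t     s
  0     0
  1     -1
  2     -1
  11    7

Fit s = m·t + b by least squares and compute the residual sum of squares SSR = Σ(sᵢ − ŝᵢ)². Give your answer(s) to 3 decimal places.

Sums needed: Σt·t = 126, Σt = 14, Σ1 = 4.
Right-hand side: Σt·s = 74, Σs = 5.
So XᵀX·[m, b]ᵀ = Xᵀs: [[126, 14]; [14, 4]]·[m, b]ᵀ = [74, 5]ᵀ.
Eliminating b: 4·(row 1) − 14·(row 2) gives 308·m = 4·74 − 14·5 = 226, so m = 113/154.
Then b = (5 − 14·(113/154))/4 = -29/22.
Residuals: 29/22, -32/77, -177/154, 19/77; SSR = 507/154.

SSR = 3.292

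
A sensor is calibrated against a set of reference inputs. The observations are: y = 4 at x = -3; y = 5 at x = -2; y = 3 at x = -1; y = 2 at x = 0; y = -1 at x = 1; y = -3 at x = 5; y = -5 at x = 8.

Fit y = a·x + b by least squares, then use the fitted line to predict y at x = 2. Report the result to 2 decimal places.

The normal system AᵀA·[a, b]ᵀ = Aᵀy is [[104, 8]; [8, 7]]·[a, b]ᵀ = [-81, 5]ᵀ.
det = 104·7 − 8² = 664.
a = ((-81)·7 − 8·5)/664 = -607/664; b = (104·5 − 8·(-81))/664 = 146/83.
At x = 2: ŷ = (-607/664)·(2) + (146/83)·(1) = -23/332.

ŷ = -0.07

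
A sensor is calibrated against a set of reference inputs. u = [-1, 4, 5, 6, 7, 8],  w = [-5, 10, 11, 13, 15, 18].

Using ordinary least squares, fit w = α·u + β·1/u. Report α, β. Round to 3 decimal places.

α = 2.144, β = 2.910

Normal-equation sums: Σu·u = 191, Σu·1/u = 6, Σ1/u·1/u = 822949/705600.
Right-hand side: Σu·w = 427, Σ1/u·w = 6829/420.
Δ = 191·(822949/705600) − 6² = 131781659/705600.
α = (427·(822949/705600) − 6·(6829/420))/(131781659/705600) = 282562903/131781659; β = (191·(6829/420) − 6·427)/(131781659/705600) = 383542320/131781659.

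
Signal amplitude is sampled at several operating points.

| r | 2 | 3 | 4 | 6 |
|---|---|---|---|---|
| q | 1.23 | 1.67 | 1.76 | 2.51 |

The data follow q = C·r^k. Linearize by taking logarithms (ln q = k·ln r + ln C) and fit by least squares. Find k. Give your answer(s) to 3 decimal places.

With ln qᵢ as the transformed response and ln rᵢ as the regressor:
Over the data: Σln r = 4.9698, Σ(ln r)² = 6.8196, Σln q = 2.2054, Σln r·ln q = 3.1395.
Normal system: [[6.8196, 4.9698]; [4.9698, 4]]·[k, ln C]ᵀ = [3.1395, 2.2054]ᵀ.
Δ = 6.8196·4 − (4.9698)² = 2.5794; k = (3.1395·4 − 4.9698·2.2054)/2.5794 = 0.61929, ln C = (6.8196·2.2054 − 4.9698·3.1395)/2.5794 = -0.21808.

k = 0.619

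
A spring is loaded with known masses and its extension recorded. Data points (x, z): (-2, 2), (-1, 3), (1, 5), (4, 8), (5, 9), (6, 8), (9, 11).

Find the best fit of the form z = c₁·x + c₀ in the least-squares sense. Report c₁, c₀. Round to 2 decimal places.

c₁ = 0.82, c₀ = 4.01

The normal equations are: 164·c₁ + 22·c₀ = 222;  22·c₁ + 7·c₀ = 46.
(Σx·x = 164, Σx = 22, Σ1 = 7, Σx·z = 222, Σz = 46.)
Eliminating c₀: 7·(row 1) − 22·(row 2) gives 664·c₁ = 7·222 − 22·46 = 542, so c₁ = 271/332.
Then c₀ = (46 − 22·(271/332))/7 = 665/166.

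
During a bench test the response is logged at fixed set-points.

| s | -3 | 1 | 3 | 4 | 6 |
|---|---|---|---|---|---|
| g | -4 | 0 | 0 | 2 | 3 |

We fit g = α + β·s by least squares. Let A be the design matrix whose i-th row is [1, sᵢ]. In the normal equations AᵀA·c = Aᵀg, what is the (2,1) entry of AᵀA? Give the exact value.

11

Row 2 ↔ basis s, column 1 ↔ basis 1, so (AᵀA)_{2,1} = Σᵢ s = (-3)·(1) + (1)·(1) + (3)·(1) + (4)·(1) + (6)·(1) = 11.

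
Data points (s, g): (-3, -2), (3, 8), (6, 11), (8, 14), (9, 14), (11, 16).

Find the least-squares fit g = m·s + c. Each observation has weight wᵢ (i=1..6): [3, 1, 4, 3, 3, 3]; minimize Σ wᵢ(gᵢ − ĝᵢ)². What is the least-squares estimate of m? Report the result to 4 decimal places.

Sums needed: Σwᵢ·s·s = 978, Σwᵢ·s = 102, Σwᵢ·1 = 17.
And Σwᵢ·s·g = 1548, Σwᵢ·g = 178.
XᵀWX·[m, c]ᵀ = XᵀWg becomes [[978, 102]; [102, 17]]·[m, c]ᵀ = [1548, 178]ᵀ.
det = 978·17 − 102² = 6222.
m = (1548·17 − 102·178)/6222 = 80/61; c = (978·178 − 102·1548)/6222 = 2698/1037.

m = 1.3115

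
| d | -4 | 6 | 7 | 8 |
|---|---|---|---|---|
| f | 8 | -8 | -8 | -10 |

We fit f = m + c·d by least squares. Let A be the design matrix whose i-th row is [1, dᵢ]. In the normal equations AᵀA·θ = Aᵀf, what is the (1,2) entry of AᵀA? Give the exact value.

Row 1 ↔ basis 1, column 2 ↔ basis d, so (AᵀA)_{1,2} = Σᵢ d = (1)·(-4) + (1)·(6) + (1)·(7) + (1)·(8) = 17.

17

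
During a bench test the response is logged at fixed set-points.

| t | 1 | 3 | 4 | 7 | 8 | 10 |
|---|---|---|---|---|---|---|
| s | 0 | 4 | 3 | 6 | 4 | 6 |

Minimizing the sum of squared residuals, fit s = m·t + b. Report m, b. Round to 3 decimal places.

m = 0.548, b = 0.820

Forming XᵀX = [[239, 33]; [33, 6]] and Xᵀs = [158, 23]ᵀ gives XᵀX·[m, b]ᵀ = Xᵀs.
Δ = 239·6 − 33² = 345.
m = (158·6 − 33·23)/345 = 63/115; b = (239·23 − 33·158)/345 = 283/345.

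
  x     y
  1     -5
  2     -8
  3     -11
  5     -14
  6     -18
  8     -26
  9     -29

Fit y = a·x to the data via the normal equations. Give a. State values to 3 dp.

Normal-equation sums: Σx·x = 220.
And Σx·y = -701.
Normal equations: [[220]]·[a]ᵀ = [-701]ᵀ.
Hence a = -701 / 220 ≈ -3.18636.

a = -3.186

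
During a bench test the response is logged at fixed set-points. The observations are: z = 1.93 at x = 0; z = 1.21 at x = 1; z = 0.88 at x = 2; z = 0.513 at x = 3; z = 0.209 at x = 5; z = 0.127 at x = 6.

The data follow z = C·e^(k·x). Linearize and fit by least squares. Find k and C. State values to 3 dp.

k = -0.453, C = 1.986

Let Y = ln z. Fitting Y = k·x + ln C by least squares:
Σx = 17.0000, Σ(x)² = 75.0000, Σln z = -3.5762, Σx·ln z = -22.2760.
Equations: 75.0000·k + 17.0000·ln C = -22.2760;  17.0000·k + 6·ln C = -3.5762.
Solving (det = 161.0000): k = -0.45255, ln C = 0.68621, so C = exp(0.68621) = 1.98617.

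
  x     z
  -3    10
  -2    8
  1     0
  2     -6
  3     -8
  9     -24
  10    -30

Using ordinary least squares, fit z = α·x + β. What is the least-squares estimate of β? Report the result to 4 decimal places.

Forming AᵀA = [[208, 20]; [20, 7]] and Aᵀz = [-598, -50]ᵀ gives AᵀA·[α, β]ᵀ = Aᵀz.
Eliminating β: 7·(row 1) − 20·(row 2) gives 1056·α = 7·(-598) − 20·(-50) = -3186, so α = -531/176.
Then β = ((-50) − 20·(-531/176))/7 = 65/44.

β = 1.4773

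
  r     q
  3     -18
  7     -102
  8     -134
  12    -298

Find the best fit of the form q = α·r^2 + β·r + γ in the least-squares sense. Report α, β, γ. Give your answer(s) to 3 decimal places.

α = -2.000, β = -1.122, γ = 3.415

Compute the Gram sums: Σr^2·r^2 = 27314, Σr^2·r = 2610, Σr^2 = 266, Σr·r = 266, Σr = 30, Σ1 = 4.
Moment sums: Σr^2·q = -56648, Σr·q = -5416, Σq = -552.
Row-reducing yields α = -2, β = -46/41, γ = 140/41.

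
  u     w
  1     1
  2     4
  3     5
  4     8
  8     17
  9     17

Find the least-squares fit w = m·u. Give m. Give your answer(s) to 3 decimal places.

m = 1.971

Entries of MᵀM: Σu·u = 175.
And Σu·w = 345.
Normal equations: [[175]]·[m]ᵀ = [345]ᵀ.
Hence m = 345 / 175 ≈ 1.97143.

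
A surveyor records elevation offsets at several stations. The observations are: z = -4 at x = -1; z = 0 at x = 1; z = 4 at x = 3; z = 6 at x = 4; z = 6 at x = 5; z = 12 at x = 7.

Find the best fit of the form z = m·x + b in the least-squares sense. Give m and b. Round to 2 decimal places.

Setting ∂/∂m … = 0 gives: 101·m + 19·b = 154;  19·m + 6·b = 24.
(Σx·x = 101, Σx = 19, Σ1 = 6, Σx·z = 154, Σz = 24.)
Δ = 101·6 − 19² = 245.
m = (154·6 − 19·24)/245 = 468/245; b = (101·24 − 19·154)/245 = -502/245.

m = 1.91, b = -2.05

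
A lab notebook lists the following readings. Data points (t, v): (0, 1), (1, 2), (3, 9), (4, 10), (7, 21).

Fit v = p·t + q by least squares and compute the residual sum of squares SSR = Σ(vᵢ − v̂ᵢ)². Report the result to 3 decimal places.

SSR = 4.900

Entries of MᵀM: Σt·t = 75, Σt = 15, Σ1 = 5.
Right-hand side: Σt·v = 216, Σv = 43.
MᵀM·[p, q]ᵀ = Mᵀv becomes [[75, 15]; [15, 5]]·[p, q]ᵀ = [216, 43]ᵀ.
det = 75·5 − 15² = 150.
p = (216·5 − 15·43)/150 = 29/10; q = (75·43 − 15·216)/150 = -1/10.
Residuals: 11/10, -4/5, 2/5, -3/2, 4/5; SSR = 49/10.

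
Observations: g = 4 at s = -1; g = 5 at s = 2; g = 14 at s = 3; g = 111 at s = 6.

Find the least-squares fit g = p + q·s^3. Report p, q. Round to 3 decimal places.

MᵀM·[p, q]ᵀ = Mᵀg reads: 4·p + 250·q = 134;  250·p + 47450·q = 24390.
Eliminating q: 47450·(row 1) − 250·(row 2) gives 127300·p = 47450·134 − 250·24390 = 260800, so p = 2608/1273.
Then q = (24390 − 250·(2608/1273))/47450 = 3203/6365.

p = 2.049, q = 0.503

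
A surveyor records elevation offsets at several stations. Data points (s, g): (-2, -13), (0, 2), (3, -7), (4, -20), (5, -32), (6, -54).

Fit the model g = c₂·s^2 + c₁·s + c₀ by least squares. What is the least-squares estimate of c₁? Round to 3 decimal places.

c₁ = 3.210

The normal system MᵀM·[c₂, c₁, c₀]ᵀ = Mᵀg is [[2274, 424, 90]; [424, 90, 16]; [90, 16, 6]]·[c₂, c₁, c₀]ᵀ = [-3179, -559, -124]ᵀ.
Solving the 3×3 system (Gaussian elimination) gives c₂ = -30629/14820, c₁ = 7929/2470, c₀ = 26291/14820.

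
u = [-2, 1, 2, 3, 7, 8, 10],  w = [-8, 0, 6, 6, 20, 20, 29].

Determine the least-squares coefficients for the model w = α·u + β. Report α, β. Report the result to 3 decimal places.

Forming XᵀX = [[231, 29]; [29, 7]] and Xᵀw = [636, 73]ᵀ gives XᵀX·[α, β]ᵀ = Xᵀw.
Determinant 231·7 − 29² = 776.
α = (636·7 − 29·73)/776 = 2335/776; β = (231·73 − 29·636)/776 = -1581/776.

α = 3.009, β = -2.037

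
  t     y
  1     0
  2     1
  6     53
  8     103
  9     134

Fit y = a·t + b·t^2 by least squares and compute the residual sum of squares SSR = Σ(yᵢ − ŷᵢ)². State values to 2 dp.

SSR = 1.84

With design matrix X, XᵀX = [[186, 1466]; [1466, 11970]] and Xᵀy = [2350, 19358]ᵀ.
Δ = 186·11970 − 1466² = 77264.
a = (2350·11970 − 1466·19358)/77264 = -15583/4829; b = (186·19358 − 1466·2350)/77264 = 9718/4829.
Residuals: 5865/4829, -2877/4829, -413/4829, 9/439, 175/4829; SSR = 8881/4829.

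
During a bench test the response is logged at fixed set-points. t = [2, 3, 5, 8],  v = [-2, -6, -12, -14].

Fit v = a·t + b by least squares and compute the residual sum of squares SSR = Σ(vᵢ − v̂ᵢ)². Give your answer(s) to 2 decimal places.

SSR = 10.95

AᵀA·[a, b]ᵀ = Aᵀv reads: 102·a + 18·b = -194;  18·a + 4·b = -34.
(Σt·t = 102, Σt = 18, Σ1 = 4, Σt·v = -194, Σv = -34.)
Δ = 102·4 − 18² = 84.
a = ((-194)·4 − 18·(-34))/84 = -41/21; b = (102·(-34) − 18·(-194))/84 = 2/7.
Residuals: 34/21, -3/7, -53/21, 4/3; SSR = 230/21.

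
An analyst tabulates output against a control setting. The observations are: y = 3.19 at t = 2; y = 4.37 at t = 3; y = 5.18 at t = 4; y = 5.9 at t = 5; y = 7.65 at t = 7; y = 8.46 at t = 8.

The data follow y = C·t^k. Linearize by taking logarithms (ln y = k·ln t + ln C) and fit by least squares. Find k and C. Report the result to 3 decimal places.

k = 0.690, C = 1.994

Taking logs, ln y = k·ln t + ln C, so regress ln y on ln t.
AᵀA = [[14.3101, 8.8128]; [8.8128, 6]], rhs = [15.9608, 10.2246]ᵀ  (here Σln t = 8.8128, Σ(ln t)² = 14.3101, Σln y = 10.2246, Σln t·ln y = 15.9608).
Δ = 14.3101·6 − (8.8128)² = 8.1947; k = (15.9608·6 − 8.8128·10.2246)/8.1947 = 0.69033, ln C = (14.3101·10.2246 − 8.8128·15.9608)/8.1947 = 0.69013, so C = exp(0.69013) = 1.99398.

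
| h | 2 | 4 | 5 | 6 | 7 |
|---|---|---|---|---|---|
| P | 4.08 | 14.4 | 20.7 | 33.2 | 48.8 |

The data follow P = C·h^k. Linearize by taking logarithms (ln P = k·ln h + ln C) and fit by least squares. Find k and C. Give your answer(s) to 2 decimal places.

k = 1.94, C = 1.01

Taking logs, ln P = k·ln h + ln C, so regress ln P on ln h.
Sums: Σln h = 7.4265, Σ(ln h)² = 11.9895, Σln P = 14.4937, Σln h·ln P = 23.3899.
Normal system: [[11.9895, 7.4265]; [7.4265, 5]]·[k, ln C]ᵀ = [23.3899, 14.4937]ᵀ.
Δ = 11.9895·5 − (7.4265)² = 4.7940; k = (23.3899·5 − 7.4265·14.4937)/4.7940 = 1.94224, ln C = (11.9895·14.4937 − 7.4265·23.3899)/4.7940 = 0.01392, so C = exp(0.01392) = 1.01402.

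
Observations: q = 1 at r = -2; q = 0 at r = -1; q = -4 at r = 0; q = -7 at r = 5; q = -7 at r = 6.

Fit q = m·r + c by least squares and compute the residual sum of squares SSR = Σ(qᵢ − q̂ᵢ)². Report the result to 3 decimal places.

From the data, Σr·r = 66, Σr = 8, Σ1 = 5.
Moment sums: Σr·q = -79, Σq = -17.
AᵀA·[m, c]ᵀ = Aᵀq becomes [[66, 8]; [8, 5]]·[m, c]ᵀ = [-79, -17]ᵀ.
det = 66·5 − 8² = 266.
m = ((-79)·5 − 8·(-17))/266 = -37/38; c = (66·(-17) − 8·(-79))/266 = -35/19.
Residuals: 17/19, 33/38, -41/19, -11/38, 13/19; SSR = 257/38.

SSR = 6.763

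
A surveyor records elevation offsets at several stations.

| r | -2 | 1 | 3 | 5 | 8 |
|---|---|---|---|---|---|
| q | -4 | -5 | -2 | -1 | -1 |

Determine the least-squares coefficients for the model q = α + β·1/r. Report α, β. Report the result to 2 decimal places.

The normal equations are: 5·α + (139/120)·β = -13;  (139/120)·α + (20401/14400)·β = -479/120.
Δ = 5·(20401/14400) − (139/120)² = 20671/3600.
α = ((-13)·(20401/14400) − (139/120)·(-479/120))/(20671/3600) = -7094/2953; β = (5·(-479/120) − (139/120)·(-13))/(20671/3600) = -2520/2953.

α = -2.40, β = -0.85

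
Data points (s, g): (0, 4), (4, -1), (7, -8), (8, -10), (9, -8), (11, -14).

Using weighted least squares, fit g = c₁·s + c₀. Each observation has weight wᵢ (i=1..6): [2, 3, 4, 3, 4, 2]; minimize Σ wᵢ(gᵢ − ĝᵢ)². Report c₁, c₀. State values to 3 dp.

c₁ = -1.593, c₀ = 4.299

The normal equations are: 1002·c₁ + 122·c₀ = -1072;  122·c₁ + 18·c₀ = -117.
Eliminating c₀: 18·(row 1) − 122·(row 2) gives 3152·c₁ = 18·(-1072) − 122·(-117) = -5022, so c₁ = -2511/1576.
Then c₀ = ((-117) − 122·(-2511/1576))/18 = 6775/1576.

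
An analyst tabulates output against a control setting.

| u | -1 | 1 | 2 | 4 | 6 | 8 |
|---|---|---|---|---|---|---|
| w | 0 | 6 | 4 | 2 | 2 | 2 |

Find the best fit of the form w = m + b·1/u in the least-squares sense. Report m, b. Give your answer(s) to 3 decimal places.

m = 2.163, b = 2.899

XᵀX·[m, b]ᵀ = Xᵀw reads: 6·m + (25/24)·b = 16;  (25/24)·m + (1357/576)·b = 109/12.
Determinant 6·(1357/576) − (25/24)² = 7517/576.
m = (16·(1357/576) − (25/24)·(109/12))/(7517/576) = 16262/7517; b = (6·(109/12) − (25/24)·16)/(7517/576) = 21792/7517.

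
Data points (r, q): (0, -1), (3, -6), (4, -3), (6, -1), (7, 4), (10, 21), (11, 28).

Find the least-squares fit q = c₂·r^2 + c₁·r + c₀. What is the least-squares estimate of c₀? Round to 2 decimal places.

c₀ = -1.10

With design matrix X, XᵀX = [[28675, 2981, 331]; [2981, 331, 41]; [331, 41, 7]] and Xᵀq = [5546, 510, 42]ᵀ.
Solving the 3×3 system (Gaussian elimination) gives c₂ = 1006/2019, c₁ = -5674/2019, c₀ = -2222/2019.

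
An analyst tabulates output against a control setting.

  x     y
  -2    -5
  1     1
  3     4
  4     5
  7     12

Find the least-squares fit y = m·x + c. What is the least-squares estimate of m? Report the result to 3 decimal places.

From the data, Σx·x = 79, Σx = 13, Σ1 = 5.
Moment sums: Σx·y = 127, Σy = 17.
Normal equations: [[79, 13]; [13, 5]]·[m, c]ᵀ = [127, 17]ᵀ.
Eliminating c: 5·(row 1) − 13·(row 2) gives 226·m = 5·127 − 13·17 = 414, so m = 207/113.
Then c = (17 − 13·(207/113))/5 = -154/113.

m = 1.832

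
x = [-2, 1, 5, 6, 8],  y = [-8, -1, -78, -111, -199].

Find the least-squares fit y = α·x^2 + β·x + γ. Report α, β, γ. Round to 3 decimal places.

α = -3.057, β = -0.741, γ = 2.746

Compute the Gram sums: Σx^2·x^2 = 6034, Σx^2·x = 846, Σx^2 = 130, Σx·x = 130, Σx = 18, Σ1 = 5.
Moment sums: Σx^2·y = -18715, Σx·y = -2633, Σy = -397.
Inverting the 3×3 Gram matrix, [α, β, γ]ᵀ = [-57617/18848, -13957/18848, 681/248]ᵀ.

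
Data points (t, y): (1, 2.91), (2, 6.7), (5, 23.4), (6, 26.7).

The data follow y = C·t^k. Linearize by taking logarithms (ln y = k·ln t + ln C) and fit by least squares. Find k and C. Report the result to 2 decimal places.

Let Y = ln y. Fitting Y = k·ln t + ln C by least squares:
Σln t = 4.0943, Σ(ln t)² = 6.2811, Σln y = 9.4077, Σln t·ln y = 12.2779.
Equations: 6.2811·k + 4.0943·ln C = 12.2779;  4.0943·k + 4·ln C = 9.4077.
Solving (det = 8.3609): k = 1.26701, ln C = 1.05502, so C = exp(1.05502) = 2.87203.

k = 1.27, C = 2.87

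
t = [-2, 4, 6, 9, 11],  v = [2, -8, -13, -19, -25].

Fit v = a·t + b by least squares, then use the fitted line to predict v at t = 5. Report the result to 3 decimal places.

v̂ = -11.372

Normal-equation sums: Σt·t = 258, Σt = 28, Σ1 = 5.
Moment sums: Σt·v = -560, Σv = -63.
det = 258·5 − 28² = 506.
a = ((-560)·5 − 28·(-63))/506 = -518/253; b = (258·(-63) − 28·(-560))/506 = -287/253.
At t = 5: v̂ = (-518/253)·(5) + (-287/253)·(1) = -2877/253.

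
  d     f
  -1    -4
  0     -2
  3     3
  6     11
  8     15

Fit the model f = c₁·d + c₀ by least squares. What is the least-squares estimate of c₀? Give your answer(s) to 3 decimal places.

Sums needed: Σd·d = 110, Σd = 16, Σ1 = 5.
Right-hand side: Σd·f = 199, Σf = 23.
AᵀA·[c₁, c₀]ᵀ = Aᵀf becomes [[110, 16]; [16, 5]]·[c₁, c₀]ᵀ = [199, 23]ᵀ.
det = 110·5 − 16² = 294.
c₁ = (199·5 − 16·23)/294 = 209/98; c₀ = (110·23 − 16·199)/294 = -109/49.

c₀ = -2.224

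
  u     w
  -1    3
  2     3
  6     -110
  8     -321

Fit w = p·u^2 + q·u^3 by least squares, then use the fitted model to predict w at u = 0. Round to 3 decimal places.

ŵ = 0.000

Forming MᵀM = [[5409, 40575]; [40575, 308865]] and Mᵀw = [-24489, -188091]ᵀ gives MᵀM·[p, q]ᵀ = Mᵀw.
Δ = 5409·308865 − 40575² = 24320160.
p = ((-24489)·308865 − 40575·(-188091))/24320160 = 377763/135112; q = (5409·(-188091) − 40575·(-24489))/24320160 = -659529/675560.
At u = 0: ŵ = (377763/135112)·(0) + (-659529/675560)·(0) = 0.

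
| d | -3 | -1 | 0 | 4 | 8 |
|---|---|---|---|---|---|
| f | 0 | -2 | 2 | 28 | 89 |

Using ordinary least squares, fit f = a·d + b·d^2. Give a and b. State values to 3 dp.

a = 3.004, b = 1.014

AᵀA·[a, b]ᵀ = Aᵀf reads: 90·a + 548·b = 826;  548·a + 4434·b = 6142.
Δ = 90·4434 − 548² = 98756.
a = (826·4434 − 548·6142)/98756 = 74167/24689; b = (90·6142 − 548·826)/98756 = 25033/24689.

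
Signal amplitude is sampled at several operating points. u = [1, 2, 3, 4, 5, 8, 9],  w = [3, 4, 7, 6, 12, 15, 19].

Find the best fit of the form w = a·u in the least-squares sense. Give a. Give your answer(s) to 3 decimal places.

Compute the Gram sums: Σu·u = 200.
For Aᵀw: Σu·w = 407.
a = 407/200 = 2.035.

a = 2.035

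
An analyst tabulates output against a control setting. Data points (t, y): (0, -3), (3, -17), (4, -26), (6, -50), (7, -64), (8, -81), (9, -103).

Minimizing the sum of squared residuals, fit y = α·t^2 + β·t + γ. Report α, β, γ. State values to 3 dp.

α = -1.076, β = -1.263, γ = -3.254

Compute the Gram sums: Σt^2·t^2 = 14691, Σt^2·t = 1891, Σt^2 = 255, Σt·t = 255, Σt = 37, Σ1 = 7.
Moment sums: Σt^2·y = -19032, Σt·y = -2478, Σy = -344.
MᵀM·[α, β, γ]ᵀ = Mᵀy becomes [[14691, 1891, 255]; [1891, 255, 37]; [255, 37, 7]]·[α, β, γ]ᵀ = [-19032, -2478, -344]ᵀ.
Inverting the 3×3 Gram matrix, [α, β, γ]ᵀ = [-49001/45521, -57486/45521, -21163/6503]ᵀ.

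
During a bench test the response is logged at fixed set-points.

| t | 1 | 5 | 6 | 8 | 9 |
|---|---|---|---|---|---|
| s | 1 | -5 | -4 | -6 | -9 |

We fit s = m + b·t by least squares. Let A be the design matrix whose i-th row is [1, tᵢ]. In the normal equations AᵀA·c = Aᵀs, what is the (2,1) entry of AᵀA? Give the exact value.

29

Row 2 ↔ basis t, column 1 ↔ basis 1, so (AᵀA)_{2,1} = Σᵢ t = (1)·(1) + (5)·(1) + (6)·(1) + (8)·(1) + (9)·(1) = 29.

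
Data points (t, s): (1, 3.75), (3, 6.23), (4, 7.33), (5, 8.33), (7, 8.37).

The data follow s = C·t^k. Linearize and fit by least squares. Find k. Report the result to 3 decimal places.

k = 0.442

Let Y = ln s. Fitting Y = k·ln t + ln C by least squares:
XᵀX = [[9.5056, 6.0403]; [6.0403, 5]], rhs = [12.3174, 9.3876]ᵀ  (here Σln t = 6.0403, Σ(ln t)² = 9.5056, Σln s = 9.3876, Σln t·ln s = 12.3174).
Slope k = (n·Σln t·ln s − Σln t·Σln s)/(n·Σ(ln t)² − (Σln t)²) = (5·12.3174 − 6.0403·9.3876)/11.0434 = 0.44220; ln C = (Σln s − k·Σln t)/n = 1.34332.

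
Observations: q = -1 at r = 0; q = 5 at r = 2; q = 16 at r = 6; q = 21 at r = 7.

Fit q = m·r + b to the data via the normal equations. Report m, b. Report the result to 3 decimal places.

The normal equations are: 89·m + 15·b = 253;  15·m + 4·b = 41.
(Σr·r = 89, Σr = 15, Σ1 = 4, Σr·q = 253, Σq = 41.)
det = 89·4 − 15² = 131.
m = (253·4 − 15·41)/131 = 397/131; b = (89·41 − 15·253)/131 = -146/131.

m = 3.031, b = -1.115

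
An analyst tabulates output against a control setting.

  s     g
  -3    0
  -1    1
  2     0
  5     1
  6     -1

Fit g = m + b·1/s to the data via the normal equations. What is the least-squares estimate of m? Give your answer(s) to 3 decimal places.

Sums needed: Σ1 = 5, Σ1/s = -7/15, Σ1/s·1/s = 643/450.
Right-hand side: Σg = 1, Σ1/s·g = -29/30.
Normal equations: [[5, -7/15]; [-7/15, 643/450]]·[m, b]ᵀ = [1, -29/30]ᵀ.
det = 5·(643/450) − (-7/15)² = 1039/150.
m = (1·(643/450) − (-7/15)·(-29/30))/(1039/150) = 440/3117; b = (5·(-29/30) − (-7/15)·1)/(1039/150) = -655/1039.

m = 0.141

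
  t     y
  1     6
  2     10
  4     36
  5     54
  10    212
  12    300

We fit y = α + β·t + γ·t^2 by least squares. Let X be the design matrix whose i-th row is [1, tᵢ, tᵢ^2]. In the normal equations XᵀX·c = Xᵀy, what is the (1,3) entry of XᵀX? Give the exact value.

Row 1 ↔ basis 1, column 3 ↔ basis t^2, so (XᵀX)_{1,3} = Σᵢ t^2 = (1)·(1) + (1)·(4) + (1)·(16) + (1)·(25) + (1)·(100) + (1)·(144) = 290.

290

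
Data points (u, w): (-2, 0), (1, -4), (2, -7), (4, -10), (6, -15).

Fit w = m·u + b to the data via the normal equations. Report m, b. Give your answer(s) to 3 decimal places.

m = -1.870, b = -3.087

Entries of AᵀA: Σu·u = 61, Σu = 11, Σ1 = 5.
And Σu·w = -148, Σw = -36.
So AᵀA·[m, b]ᵀ = Aᵀw: [[61, 11]; [11, 5]]·[m, b]ᵀ = [-148, -36]ᵀ.
Δ = 61·5 − 11² = 184.
m = ((-148)·5 − 11·(-36))/184 = -43/23; b = (61·(-36) − 11·(-148))/184 = -71/23.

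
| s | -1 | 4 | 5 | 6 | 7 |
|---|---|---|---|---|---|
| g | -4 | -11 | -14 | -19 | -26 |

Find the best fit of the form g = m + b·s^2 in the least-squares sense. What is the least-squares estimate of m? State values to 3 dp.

The normal equations are: 5·m + 127·b = -74;  127·m + 4579·b = -2488.
(Σ1 = 5, Σs^2 = 127, Σs^2·s^2 = 4579, Σg = -74, Σs^2·g = -2488.)
det = 5·4579 − 127² = 6766.
m = ((-74)·4579 − 127·(-2488))/6766 = -11435/3383; b = (5·(-2488) − 127·(-74))/6766 = -1521/3383.

m = -3.380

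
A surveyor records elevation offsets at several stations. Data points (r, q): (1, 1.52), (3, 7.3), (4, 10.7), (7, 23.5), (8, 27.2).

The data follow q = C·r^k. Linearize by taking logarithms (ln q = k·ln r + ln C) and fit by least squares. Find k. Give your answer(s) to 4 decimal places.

Let Y = ln q. Fitting Y = k·ln r + ln C by least squares:
AᵀA = [[11.2394, 6.5103]; [6.5103, 5]], rhs = [18.4818, 11.2370]ᵀ  (here Σln r = 6.5103, Σ(ln r)² = 11.2394, Σln q = 11.2370, Σln r·ln q = 18.4818).
Solving (det = 13.8136): k = 1.39379, ln C = 0.43263.

k = 1.3938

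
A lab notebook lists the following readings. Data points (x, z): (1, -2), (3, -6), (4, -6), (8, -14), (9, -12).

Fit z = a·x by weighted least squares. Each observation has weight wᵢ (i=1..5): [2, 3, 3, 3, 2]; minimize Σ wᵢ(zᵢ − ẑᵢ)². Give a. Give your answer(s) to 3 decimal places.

a = -1.582

Forming AᵀWA = [[431]] and AᵀWz = [-682]ᵀ gives AᵀWA·[a]ᵀ = AᵀWz.
a = (-682)/431 = -1.58237.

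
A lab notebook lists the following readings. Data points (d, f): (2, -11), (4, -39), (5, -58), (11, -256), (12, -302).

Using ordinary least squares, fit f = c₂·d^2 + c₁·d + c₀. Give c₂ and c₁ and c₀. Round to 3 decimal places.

With design matrix M, MᵀM = [[36274, 3256, 310]; [3256, 310, 34]; [310, 34, 5]] and Mᵀf = [-76582, -6908, -666]ᵀ.
Row-reducing yields c₂ = -61913/32439, c₁ = -77446/32439, c₀ = 14788/10813.

c₂ = -1.909, c₁ = -2.387, c₀ = 1.368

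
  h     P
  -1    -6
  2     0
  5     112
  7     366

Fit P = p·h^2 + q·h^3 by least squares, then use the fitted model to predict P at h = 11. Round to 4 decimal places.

The normal system MᵀM·[p, q]ᵀ = MᵀP is [[3043, 19963]; [19963, 133339]]·[p, q]ᵀ = [20728, 139544]ᵀ.
Δ = 3043·133339 − 19963² = 7229208.
p = (20728·133339 − 19963·139544)/7229208 = -2733260/903651; q = (3043·139544 − 19963·20728)/7229208 = 1354916/903651.
At h = 11: P̂ = (-2733260/903651)·(121) + (1354916/903651)·(1331) = 210381248/129093.

P̂ = 1629.6875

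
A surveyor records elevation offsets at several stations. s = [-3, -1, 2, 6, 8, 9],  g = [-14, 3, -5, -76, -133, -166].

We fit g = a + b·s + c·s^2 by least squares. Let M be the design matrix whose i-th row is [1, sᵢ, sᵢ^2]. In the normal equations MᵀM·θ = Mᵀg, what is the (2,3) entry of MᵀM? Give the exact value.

1437

Row 2 ↔ basis s, column 3 ↔ basis s^2, so (MᵀM)_{2,3} = Σᵢ (s)·(s^2) = (-3)·(9) + (-1)·(1) + (2)·(4) + (6)·(36) + (8)·(64) + (9)·(81) = 1437.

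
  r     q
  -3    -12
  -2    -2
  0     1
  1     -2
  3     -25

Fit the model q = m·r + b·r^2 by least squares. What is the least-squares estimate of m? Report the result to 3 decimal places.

m = -2.218

Setting ∂/∂m … = 0 gives: 23·m + (-7)·b = -37;  (-7)·m + 179·b = -343.
Eliminating b: 179·(row 1) − (-7)·(row 2) gives 4068·m = 179·(-37) − (-7)·(-343) = -9024, so m = -752/339.
Then b = ((-343) − (-7)·(-752/339))/179 = -679/339.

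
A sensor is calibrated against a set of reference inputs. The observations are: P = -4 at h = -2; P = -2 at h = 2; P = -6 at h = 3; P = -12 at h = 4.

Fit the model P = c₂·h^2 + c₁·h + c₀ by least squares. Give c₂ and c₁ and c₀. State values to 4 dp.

The normal equations are: 369·c₂ + 91·c₁ + 33·c₀ = -270;  91·c₂ + 33·c₁ + 7·c₀ = -62;  33·c₂ + 7·c₁ + 4·c₀ = -24.
Solving the 3×3 system (Gaussian elimination) gives c₂ = -829/902, c₁ = 459/902, c₀ = 312/451.

c₂ = -0.9191, c₁ = 0.5089, c₀ = 0.6918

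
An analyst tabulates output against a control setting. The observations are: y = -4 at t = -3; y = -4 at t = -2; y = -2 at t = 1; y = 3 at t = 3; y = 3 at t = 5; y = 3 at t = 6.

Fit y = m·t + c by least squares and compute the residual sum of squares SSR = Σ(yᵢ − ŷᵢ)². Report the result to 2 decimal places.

From the data, Σt·t = 84, Σt = 10, Σ1 = 6.
And Σt·y = 60, Σy = -1.
Eliminating c: 6·(row 1) − 10·(row 2) gives 404·m = 6·60 − 10·(-1) = 370, so m = 185/202.
Then c = ((-1) − 10·(185/202))/6 = -171/101.
Residuals: 89/202, -48/101, -247/202, 393/202, 23/202, -81/101; SSR = 642/101.

SSR = 6.36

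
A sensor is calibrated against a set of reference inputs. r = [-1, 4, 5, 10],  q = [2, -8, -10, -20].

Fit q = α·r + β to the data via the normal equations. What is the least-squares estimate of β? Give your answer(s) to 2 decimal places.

The normal equations are: 142·α + 18·β = -284;  18·α + 4·β = -36.
Determinant 142·4 − 18² = 244.
α = ((-284)·4 − 18·(-36))/244 = -2; β = (142·(-36) − 18·(-284))/244 = 0.

β = 0.00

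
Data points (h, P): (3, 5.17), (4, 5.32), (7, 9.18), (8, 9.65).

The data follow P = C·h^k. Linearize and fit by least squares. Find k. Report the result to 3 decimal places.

Taking logs, ln P = k·ln h + ln C, so regress ln P on ln h.
AᵀA = [[11.2394, 6.5103]; [6.5103, 4]], rhs = [13.1502, 7.7983]ᵀ  (here Σln h = 6.5103, Σ(ln h)² = 11.2394, Σln P = 7.7983, Σln h·ln P = 13.1502).
Solving (det = 2.5742): k = 0.71152, ln C = 0.79154.

k = 0.712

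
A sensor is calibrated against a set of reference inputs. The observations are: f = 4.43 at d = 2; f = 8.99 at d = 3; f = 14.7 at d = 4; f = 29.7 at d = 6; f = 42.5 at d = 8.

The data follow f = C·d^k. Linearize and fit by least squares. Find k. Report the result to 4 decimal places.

k = 1.6528

Linearized form: ln f = k·ln d + ln C. From the 5 transformed points,
AᵀA = [[11.1437, 7.0493]; [7.0493, 5]], rhs = [21.0435, 13.5130]ᵀ  (here Σln d = 7.0493, Σ(ln d)² = 11.1437, Σln f = 13.5130, Σln d·ln f = 21.0435).
Slope k = (n·Σln d·ln f − Σln d·Σln f)/(n·Σ(ln d)² − (Σln d)²) = (5·21.0435 − 7.0493·13.5130)/6.0265 = 1.65285; ln C = (Σln f − k·Σln d)/n = 0.37233.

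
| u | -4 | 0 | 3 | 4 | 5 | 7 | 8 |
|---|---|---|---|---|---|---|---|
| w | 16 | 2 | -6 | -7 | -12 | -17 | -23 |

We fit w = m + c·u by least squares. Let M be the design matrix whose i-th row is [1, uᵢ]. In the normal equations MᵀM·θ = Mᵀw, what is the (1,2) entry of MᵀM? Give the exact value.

Row 1 ↔ basis 1, column 2 ↔ basis u, so (MᵀM)_{1,2} = Σᵢ u = (1)·(-4) + (1)·(0) + (1)·(3) + (1)·(4) + (1)·(5) + (1)·(7) + (1)·(8) = 23.

23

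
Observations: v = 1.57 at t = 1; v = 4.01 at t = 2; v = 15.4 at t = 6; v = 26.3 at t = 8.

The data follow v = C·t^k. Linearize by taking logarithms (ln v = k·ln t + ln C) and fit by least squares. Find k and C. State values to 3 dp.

k = 1.322, C = 1.572

Linearized form: ln v = k·ln t + ln C. From the 4 transformed points,
Over the data: Σln t = 4.5643, Σ(ln t)² = 8.0149, Σln v = 7.8438, Σln t·ln v = 12.6608.
Normal system: [[8.0149, 4.5643]; [4.5643, 4]]·[k, ln C]ᵀ = [12.6608, 7.8438]ᵀ.
Δ = 8.0149·4 − (4.5643)² = 11.2265; k = (12.6608·4 − 4.5643·7.8438)/11.2265 = 1.32201, ln C = (8.0149·7.8438 − 4.5643·12.6608)/11.2265 = 0.45242, so C = exp(0.45242) = 1.57211.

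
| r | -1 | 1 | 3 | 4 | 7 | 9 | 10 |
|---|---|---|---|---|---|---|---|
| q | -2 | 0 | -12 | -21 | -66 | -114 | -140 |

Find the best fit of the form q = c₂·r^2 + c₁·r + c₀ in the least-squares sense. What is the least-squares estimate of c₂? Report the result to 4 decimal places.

Entries of MᵀM: Σr^2·r^2 = 19301, Σr^2·r = 2163, Σr^2 = 257, Σr·r = 257, Σr = 33, Σ1 = 7.
For Mᵀq: Σr^2·q = -26914, Σr·q = -3006, Σq = -355.
Normal equations: [[19301, 2163, 257]; [2163, 257, 33]; [257, 33, 7]]·[c₂, c₁, c₀]ᵀ = [-26914, -3006, -355]ᵀ.
Solving the 3×3 system (Gaussian elimination) gives c₂ = -98113/66794, c₁ = 214401/333970, c₀ = 2421/12845.

c₂ = -1.4689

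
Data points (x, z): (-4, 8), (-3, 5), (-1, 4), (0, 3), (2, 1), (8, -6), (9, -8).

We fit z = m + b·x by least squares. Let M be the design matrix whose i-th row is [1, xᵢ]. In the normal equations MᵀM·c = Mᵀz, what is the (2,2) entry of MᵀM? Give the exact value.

175

Row 2 ↔ basis x, column 2 ↔ basis x, so (MᵀM)_{2,2} = Σᵢ (x)·(x) = (-4)·(-4) + (-3)·(-3) + (-1)·(-1) + (0)·(0) + (2)·(2) + (8)·(8) + (9)·(9) = 175.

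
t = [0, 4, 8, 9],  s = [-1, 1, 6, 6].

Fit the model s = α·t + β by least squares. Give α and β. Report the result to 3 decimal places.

Entries of MᵀM: Σt·t = 161, Σt = 21, Σ1 = 4.
And Σt·s = 106, Σs = 12.
MᵀM·[α, β]ᵀ = Mᵀs becomes [[161, 21]; [21, 4]]·[α, β]ᵀ = [106, 12]ᵀ.
Determinant 161·4 − 21² = 203.
α = (106·4 − 21·12)/203 = 172/203; β = (161·12 − 21·106)/203 = -42/29.

α = 0.847, β = -1.448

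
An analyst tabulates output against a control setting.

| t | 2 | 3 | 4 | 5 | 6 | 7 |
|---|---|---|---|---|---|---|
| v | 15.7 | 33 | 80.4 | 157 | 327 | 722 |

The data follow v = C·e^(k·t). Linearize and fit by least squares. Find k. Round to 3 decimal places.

k = 0.763

Linearized form: ln v = k·t + ln C. From the 6 transformed points,
Sums: Σt = 27.0000, Σ(t)² = 139.0000, Σln v = 28.0654, Σt·ln v = 139.6401.
Normal system: [[139.0000, 27.0000]; [27.0000, 6]]·[k, ln C]ᵀ = [139.6401, 28.0654]ᵀ.
Solving (det = 105.0000): k = 0.76261, ln C = 1.24582.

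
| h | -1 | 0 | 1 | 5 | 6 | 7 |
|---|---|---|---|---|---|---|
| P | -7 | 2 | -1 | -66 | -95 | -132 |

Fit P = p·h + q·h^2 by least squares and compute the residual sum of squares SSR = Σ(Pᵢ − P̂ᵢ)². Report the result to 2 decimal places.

Setting ∂/∂p … = 0 gives: 112·p + 684·q = -1818;  684·p + 4324·q = -11546.
Δ = 112·4324 − 684² = 16432.
p = ((-1818)·4324 − 684·(-11546))/16432 = 2277/1027; q = (112·(-11546) − 684·(-1818))/16432 = -6205/2054.
Residuals: -3619/2054, 2, -31/158, -3209/2054, 463/1027, 1039/2054; SSR = 10314/1027.

SSR = 10.04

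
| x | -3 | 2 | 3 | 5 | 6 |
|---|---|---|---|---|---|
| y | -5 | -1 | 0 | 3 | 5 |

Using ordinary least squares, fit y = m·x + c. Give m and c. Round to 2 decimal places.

m = 1.07, c = -2.39

Entries of MᵀM: Σx·x = 83, Σx = 13, Σ1 = 5.
Right-hand side: Σx·y = 58, Σy = 2.
So MᵀM·[m, c]ᵀ = Mᵀy: [[83, 13]; [13, 5]]·[m, c]ᵀ = [58, 2]ᵀ.
Eliminating c: 5·(row 1) − 13·(row 2) gives 246·m = 5·58 − 13·2 = 264, so m = 44/41.
Then c = (2 − 13·(44/41))/5 = -98/41.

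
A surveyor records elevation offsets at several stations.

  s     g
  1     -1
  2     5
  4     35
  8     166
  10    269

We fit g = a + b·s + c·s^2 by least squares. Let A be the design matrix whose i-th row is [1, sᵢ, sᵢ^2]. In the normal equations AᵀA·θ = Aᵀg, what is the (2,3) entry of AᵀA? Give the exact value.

Row 2 ↔ basis s, column 3 ↔ basis s^2, so (AᵀA)_{2,3} = Σᵢ (s)·(s^2) = (1)·(1) + (2)·(4) + (4)·(16) + (8)·(64) + (10)·(100) = 1585.

1585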